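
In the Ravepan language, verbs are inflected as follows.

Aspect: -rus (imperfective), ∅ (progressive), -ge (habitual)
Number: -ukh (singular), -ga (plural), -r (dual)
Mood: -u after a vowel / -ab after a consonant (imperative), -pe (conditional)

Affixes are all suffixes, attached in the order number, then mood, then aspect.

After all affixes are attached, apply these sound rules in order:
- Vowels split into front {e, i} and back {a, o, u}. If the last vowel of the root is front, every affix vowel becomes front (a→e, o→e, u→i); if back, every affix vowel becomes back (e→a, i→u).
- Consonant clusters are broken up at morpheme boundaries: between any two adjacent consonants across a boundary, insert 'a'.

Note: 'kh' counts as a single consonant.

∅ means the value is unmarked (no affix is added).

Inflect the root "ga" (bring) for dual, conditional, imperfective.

Attach number dual -r → gar.
Attach mood conditional -pe → garpe.
Attach aspect imperfective -rus → garperus.
Apply vowel harmony: garperus → garparus.
Apply epenthesis: garparus → garaparus.

garaparus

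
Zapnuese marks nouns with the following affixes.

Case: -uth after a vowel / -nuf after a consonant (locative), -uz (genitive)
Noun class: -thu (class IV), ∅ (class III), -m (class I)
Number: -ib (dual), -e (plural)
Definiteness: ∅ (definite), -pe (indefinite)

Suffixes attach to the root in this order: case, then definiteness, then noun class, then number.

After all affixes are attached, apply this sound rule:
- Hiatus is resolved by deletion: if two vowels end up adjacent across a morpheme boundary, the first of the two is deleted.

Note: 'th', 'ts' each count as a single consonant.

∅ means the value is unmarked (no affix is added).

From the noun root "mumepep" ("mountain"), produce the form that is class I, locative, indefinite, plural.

mumepepnufpeme

Attach case locative -nuf (after consonant 'p') → mumepepnuf.
Attach definiteness indefinite -pe → mumepepnufpe.
Attach noun class class I -m → mumepepnufpem.
Attach number plural -e → mumepepnufpeme.
Vowel deletion: no change.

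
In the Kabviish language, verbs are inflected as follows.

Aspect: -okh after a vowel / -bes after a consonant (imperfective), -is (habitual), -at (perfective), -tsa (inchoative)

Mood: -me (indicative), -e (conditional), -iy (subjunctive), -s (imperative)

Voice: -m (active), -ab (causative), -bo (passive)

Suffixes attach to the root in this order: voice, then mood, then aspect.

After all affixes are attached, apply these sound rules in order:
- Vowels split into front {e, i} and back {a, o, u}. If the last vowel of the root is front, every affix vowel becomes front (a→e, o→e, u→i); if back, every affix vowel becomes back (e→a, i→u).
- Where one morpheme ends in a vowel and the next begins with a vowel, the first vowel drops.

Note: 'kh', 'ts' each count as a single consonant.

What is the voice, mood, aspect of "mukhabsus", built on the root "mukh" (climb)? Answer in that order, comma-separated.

causative, imperative, habitual

Segment: mukh-ab-s-is.
voice: -ab → causative.
mood: -s → imperative.
aspect: -is → habitual.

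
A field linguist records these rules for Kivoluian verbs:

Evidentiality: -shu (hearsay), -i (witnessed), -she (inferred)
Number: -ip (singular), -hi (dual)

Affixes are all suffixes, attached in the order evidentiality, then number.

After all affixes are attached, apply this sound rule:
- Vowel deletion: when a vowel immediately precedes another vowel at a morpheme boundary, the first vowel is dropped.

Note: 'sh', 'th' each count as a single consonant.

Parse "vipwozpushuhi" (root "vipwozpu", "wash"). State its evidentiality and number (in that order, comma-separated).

Segment: vipwozpu-shu-hi.
evidentiality: -shu → hearsay.
number: -hi → dual.

hearsay, dual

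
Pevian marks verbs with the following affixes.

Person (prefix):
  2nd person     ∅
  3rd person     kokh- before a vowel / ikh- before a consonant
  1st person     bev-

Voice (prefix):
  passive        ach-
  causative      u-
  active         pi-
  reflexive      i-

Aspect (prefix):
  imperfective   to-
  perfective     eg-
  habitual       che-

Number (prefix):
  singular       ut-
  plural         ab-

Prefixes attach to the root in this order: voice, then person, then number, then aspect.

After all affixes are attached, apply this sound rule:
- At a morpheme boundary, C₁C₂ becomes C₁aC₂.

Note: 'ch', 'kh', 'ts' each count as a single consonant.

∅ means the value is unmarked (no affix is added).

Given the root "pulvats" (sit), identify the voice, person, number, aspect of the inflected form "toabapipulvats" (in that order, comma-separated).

Segment: to-ab-pi-pulvats.
voice: pi- → active.
person: ∅ → 2nd person.
number: ab- → plural.
aspect: to- → imperfective.

active, 2nd person, plural, imperfective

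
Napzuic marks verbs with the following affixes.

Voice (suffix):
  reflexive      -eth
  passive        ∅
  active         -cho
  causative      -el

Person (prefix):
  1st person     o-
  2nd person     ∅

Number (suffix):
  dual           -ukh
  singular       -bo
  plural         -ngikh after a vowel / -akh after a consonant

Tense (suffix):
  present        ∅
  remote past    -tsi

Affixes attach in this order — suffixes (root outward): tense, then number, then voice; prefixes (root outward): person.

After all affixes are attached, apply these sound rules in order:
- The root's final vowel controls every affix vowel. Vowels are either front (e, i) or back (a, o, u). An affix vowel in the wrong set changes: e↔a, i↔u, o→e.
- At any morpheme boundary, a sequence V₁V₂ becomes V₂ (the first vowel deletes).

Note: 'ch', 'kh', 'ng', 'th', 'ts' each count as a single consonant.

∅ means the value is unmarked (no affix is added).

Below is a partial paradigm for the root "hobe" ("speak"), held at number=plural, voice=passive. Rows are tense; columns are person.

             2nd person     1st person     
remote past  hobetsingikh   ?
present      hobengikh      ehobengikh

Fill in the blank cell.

Attach tense remote past -tsi → hobetsi.
Attach person 1st person o- → ohobetsi.
Attach number plural -ngikh (after vowel 'i') → ohobetsingikh.
voice = passive: zero marking, form stays ohobetsingikh.
Apply vowel harmony: ohobetsingikh → ehobetsingikh.
Vowel deletion: no change.

ehobetsingikh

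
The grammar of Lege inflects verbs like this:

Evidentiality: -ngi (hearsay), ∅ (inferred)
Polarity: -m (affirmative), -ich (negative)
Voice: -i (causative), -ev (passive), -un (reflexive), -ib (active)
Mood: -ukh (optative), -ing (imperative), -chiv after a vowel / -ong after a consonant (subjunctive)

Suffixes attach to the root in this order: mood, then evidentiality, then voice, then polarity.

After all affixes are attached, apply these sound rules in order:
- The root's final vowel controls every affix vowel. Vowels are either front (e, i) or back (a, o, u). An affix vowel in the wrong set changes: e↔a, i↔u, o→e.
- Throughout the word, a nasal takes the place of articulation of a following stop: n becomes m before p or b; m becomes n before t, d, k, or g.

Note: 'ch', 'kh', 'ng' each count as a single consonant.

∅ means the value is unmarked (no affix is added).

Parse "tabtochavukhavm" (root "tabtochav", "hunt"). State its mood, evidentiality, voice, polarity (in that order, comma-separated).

Segment: tabtochav-ukh-ev-m.
mood: -ukh → optative.
evidentiality: ∅ → inferred.
voice: -ev → passive.
polarity: -m → affirmative.

optative, inferred, passive, affirmative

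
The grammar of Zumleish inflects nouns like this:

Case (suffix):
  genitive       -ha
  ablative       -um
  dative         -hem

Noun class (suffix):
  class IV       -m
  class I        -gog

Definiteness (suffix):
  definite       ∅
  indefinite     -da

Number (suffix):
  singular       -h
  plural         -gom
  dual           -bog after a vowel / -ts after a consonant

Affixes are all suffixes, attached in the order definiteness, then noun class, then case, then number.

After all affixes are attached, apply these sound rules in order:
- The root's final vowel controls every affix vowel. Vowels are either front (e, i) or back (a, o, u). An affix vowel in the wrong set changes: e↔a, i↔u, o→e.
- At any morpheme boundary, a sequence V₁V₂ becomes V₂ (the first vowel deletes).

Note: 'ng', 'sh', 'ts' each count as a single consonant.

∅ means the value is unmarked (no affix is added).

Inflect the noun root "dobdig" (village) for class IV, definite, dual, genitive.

dobdigmhebeg

definiteness = definite: zero marking, form stays dobdig.
Attach noun class class IV -m → dobdigm.
Attach case genitive -ha → dobdigmha.
Attach number dual -bog (after vowel 'a') → dobdigmhabog.
Apply vowel harmony: dobdigmhabog → dobdigmhebeg.
Vowel deletion: no change.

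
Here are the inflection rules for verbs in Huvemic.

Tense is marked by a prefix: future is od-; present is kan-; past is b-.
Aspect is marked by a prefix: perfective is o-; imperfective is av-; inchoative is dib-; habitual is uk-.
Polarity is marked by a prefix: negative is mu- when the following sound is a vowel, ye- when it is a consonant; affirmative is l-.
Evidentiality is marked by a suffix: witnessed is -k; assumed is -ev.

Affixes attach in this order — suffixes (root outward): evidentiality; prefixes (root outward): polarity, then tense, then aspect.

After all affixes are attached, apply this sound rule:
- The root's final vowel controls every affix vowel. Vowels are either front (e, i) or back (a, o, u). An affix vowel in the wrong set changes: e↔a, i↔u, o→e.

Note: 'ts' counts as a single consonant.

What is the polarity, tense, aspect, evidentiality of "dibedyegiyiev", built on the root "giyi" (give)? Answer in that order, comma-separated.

negative, future, inchoative, assumed

Segment: dib-od-ye-giyi-ev.
polarity: mu/ye- → negative.
tense: od- → future.
aspect: dib- → inchoative.
evidentiality: -ev → assumed.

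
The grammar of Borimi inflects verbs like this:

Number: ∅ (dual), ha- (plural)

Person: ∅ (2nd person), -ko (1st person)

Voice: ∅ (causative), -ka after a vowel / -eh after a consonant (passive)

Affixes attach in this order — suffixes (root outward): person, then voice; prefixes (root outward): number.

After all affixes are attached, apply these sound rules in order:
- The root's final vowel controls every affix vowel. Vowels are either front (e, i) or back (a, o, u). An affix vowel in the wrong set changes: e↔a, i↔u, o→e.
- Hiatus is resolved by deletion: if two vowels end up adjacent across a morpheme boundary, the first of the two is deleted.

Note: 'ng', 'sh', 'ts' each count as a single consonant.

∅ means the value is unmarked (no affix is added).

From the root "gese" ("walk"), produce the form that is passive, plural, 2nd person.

person = 2nd person: zero marking, form stays gese.
Attach voice passive -ka (after vowel 'e') → geseka.
Attach number plural ha- → hageseka.
Apply vowel harmony: hageseka → hegeseke.
Vowel deletion: no change.

hegeseke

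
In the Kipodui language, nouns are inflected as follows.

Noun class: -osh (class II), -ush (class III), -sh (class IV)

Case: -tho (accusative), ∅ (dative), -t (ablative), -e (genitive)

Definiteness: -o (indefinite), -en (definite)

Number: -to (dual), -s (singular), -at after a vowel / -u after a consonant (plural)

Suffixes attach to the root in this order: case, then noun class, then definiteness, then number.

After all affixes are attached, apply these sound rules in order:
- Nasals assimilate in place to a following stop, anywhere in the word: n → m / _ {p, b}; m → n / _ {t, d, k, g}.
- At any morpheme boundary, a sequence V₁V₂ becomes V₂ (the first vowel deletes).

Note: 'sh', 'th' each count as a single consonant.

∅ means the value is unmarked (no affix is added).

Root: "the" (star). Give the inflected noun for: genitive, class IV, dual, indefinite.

theshoto

Attach case genitive -e → thee.
Attach noun class class IV -sh → theesh.
Attach definiteness indefinite -o → theesho.
Attach number dual -to → theeshoto.
Nasal assimilation: no change.
Apply vowel deletion: theeshoto → theshoto.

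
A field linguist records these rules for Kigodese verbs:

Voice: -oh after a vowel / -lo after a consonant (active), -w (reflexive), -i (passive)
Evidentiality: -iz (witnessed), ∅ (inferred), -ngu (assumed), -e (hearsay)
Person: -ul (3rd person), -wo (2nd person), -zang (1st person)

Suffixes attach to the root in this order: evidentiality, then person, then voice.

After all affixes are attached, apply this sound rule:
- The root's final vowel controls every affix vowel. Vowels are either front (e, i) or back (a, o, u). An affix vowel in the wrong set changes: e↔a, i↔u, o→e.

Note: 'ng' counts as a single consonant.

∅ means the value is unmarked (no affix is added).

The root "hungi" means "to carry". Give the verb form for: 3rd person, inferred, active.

hungiille

evidentiality = inferred: zero marking, form stays hungi.
Attach person 3rd person -ul → hungiul.
Attach voice active -lo (after consonant 'l') → hungiullo.
Apply vowel harmony: hungiullo → hungiille.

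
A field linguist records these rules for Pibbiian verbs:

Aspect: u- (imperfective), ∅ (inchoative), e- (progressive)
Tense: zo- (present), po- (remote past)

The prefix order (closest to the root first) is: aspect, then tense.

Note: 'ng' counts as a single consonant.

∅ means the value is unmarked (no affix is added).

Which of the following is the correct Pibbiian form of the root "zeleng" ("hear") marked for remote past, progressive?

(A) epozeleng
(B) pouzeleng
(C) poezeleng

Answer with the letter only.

Attach aspect progressive e- → ezeleng.
Attach tense remote past po- → poezeleng.
So the correct form is poezeleng, option (C).
(B) pouzeleng is wrong: it uses imperfective instead of progressive for aspect.
(A) epozeleng is wrong: it has the affixes in the wrong order.

C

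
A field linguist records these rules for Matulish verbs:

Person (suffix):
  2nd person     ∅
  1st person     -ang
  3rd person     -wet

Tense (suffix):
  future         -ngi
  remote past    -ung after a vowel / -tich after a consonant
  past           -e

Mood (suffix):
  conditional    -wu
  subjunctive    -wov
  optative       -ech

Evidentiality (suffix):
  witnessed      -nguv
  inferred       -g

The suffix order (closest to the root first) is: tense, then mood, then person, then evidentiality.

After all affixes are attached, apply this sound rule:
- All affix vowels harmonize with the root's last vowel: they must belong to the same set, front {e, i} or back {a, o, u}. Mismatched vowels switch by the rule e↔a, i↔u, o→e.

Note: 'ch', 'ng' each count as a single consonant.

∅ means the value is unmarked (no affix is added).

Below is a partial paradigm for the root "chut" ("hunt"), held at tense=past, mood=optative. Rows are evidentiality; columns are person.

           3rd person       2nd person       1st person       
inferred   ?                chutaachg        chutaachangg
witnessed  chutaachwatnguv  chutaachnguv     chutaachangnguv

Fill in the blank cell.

Attach tense past -e → chute.
Attach mood optative -ech → chuteech.
Attach person 3rd person -wet → chuteechwet.
Attach evidentiality inferred -g → chuteechwetg.
Apply vowel harmony: chuteechwetg → chutaachwatg.

chutaachwatg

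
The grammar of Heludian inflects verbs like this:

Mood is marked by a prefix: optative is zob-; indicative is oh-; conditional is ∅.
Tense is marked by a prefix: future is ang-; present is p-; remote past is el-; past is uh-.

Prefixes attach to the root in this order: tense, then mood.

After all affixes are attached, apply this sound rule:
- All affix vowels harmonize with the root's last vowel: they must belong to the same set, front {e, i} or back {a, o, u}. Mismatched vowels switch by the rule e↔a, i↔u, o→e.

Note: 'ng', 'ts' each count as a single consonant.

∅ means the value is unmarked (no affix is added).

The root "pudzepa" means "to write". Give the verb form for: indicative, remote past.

ohalpudzepa

Attach tense remote past el- → elpudzepa.
Attach mood indicative oh- → ohelpudzepa.
Apply vowel harmony: ohelpudzepa → ohalpudzepa.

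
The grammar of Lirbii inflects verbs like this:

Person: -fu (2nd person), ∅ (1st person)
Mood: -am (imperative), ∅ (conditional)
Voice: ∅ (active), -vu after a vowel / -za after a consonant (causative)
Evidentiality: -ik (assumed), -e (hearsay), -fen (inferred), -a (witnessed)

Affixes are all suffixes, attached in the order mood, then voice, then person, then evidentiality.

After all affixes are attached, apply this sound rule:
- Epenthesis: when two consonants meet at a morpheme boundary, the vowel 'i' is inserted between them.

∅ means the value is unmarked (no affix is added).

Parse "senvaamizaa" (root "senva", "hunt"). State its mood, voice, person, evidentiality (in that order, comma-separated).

imperative, causative, 1st person, witnessed

Segment: senva-am-za-a.
mood: -am → imperative.
voice: -vu/za → causative.
person: ∅ → 1st person.
evidentiality: -a → witnessed.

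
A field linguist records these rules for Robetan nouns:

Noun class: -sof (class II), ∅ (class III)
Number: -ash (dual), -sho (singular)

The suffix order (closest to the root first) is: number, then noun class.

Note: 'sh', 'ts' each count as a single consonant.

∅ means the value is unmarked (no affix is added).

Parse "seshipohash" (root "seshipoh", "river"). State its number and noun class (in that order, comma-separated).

Segment: seshipoh-ash.
number: -ash → dual.
noun class: ∅ → class III.

dual, class III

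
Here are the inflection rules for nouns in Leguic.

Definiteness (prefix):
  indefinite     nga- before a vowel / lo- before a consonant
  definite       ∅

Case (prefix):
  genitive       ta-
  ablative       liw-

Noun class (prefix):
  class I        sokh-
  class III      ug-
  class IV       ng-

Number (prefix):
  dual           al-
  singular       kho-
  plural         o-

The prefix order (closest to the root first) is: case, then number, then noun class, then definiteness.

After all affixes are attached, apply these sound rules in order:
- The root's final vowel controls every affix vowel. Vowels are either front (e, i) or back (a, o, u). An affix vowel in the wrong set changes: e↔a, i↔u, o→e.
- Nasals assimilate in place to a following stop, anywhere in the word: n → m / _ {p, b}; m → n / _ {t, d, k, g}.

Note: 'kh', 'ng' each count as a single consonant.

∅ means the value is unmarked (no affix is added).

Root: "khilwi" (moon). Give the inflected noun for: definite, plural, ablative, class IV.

Attach case ablative liw- → liwkhilwi.
Attach number plural o- → oliwkhilwi.
Attach noun class class IV ng- → ngoliwkhilwi.
definiteness = definite: zero marking, form stays ngoliwkhilwi.
Apply vowel harmony: ngoliwkhilwi → ngeliwkhilwi.
Nasal assimilation: no change.

ngeliwkhilwi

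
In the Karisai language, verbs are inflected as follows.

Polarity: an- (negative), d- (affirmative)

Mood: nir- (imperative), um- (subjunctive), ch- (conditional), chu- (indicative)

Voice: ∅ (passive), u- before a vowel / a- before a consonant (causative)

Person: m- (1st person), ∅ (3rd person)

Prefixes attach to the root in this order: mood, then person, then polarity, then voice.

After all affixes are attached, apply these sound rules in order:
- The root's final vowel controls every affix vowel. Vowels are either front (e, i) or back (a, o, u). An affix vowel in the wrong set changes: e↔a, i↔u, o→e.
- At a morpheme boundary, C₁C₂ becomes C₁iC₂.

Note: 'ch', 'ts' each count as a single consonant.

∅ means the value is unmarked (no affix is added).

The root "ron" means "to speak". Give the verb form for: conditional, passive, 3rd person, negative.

anichiron

Attach mood conditional ch- → chron.
person = 3rd person: zero marking, form stays chron.
Attach polarity negative an- → anchron.
voice = passive: zero marking, form stays anchron.
Vowel harmony: no change.
Apply epenthesis: anchron → anichiron.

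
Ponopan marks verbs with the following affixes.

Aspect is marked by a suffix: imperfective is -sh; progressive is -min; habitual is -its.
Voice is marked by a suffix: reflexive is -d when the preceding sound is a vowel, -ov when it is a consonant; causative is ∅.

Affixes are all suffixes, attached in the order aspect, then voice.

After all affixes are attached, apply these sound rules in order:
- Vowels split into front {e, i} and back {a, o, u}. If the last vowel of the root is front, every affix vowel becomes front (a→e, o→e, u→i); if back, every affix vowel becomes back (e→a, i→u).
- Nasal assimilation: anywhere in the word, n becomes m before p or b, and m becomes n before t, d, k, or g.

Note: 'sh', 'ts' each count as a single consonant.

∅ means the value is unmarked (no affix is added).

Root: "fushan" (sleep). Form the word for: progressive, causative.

Attach aspect progressive -min → fushanmin.
voice = causative: zero marking, form stays fushanmin.
Apply vowel harmony: fushanmin → fushanmun.
Nasal assimilation: no change.

fushanmun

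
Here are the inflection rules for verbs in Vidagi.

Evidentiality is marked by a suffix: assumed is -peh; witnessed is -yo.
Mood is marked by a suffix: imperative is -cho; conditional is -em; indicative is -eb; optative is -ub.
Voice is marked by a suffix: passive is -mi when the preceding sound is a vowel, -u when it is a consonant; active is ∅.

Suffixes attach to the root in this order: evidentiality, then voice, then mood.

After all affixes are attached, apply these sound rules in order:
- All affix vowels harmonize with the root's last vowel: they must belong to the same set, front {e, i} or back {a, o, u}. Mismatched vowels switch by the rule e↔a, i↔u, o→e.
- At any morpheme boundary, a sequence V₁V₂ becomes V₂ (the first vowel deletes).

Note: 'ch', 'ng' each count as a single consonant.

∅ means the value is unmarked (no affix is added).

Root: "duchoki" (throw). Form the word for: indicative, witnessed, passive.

Attach evidentiality witnessed -yo → duchokiyo.
Attach voice passive -mi (after vowel 'o') → duchokiyomi.
Attach mood indicative -eb → duchokiyomieb.
Apply vowel harmony: duchokiyomieb → duchokiyemieb.
Apply vowel deletion: duchokiyemieb → duchokiyemeb.

duchokiyemeb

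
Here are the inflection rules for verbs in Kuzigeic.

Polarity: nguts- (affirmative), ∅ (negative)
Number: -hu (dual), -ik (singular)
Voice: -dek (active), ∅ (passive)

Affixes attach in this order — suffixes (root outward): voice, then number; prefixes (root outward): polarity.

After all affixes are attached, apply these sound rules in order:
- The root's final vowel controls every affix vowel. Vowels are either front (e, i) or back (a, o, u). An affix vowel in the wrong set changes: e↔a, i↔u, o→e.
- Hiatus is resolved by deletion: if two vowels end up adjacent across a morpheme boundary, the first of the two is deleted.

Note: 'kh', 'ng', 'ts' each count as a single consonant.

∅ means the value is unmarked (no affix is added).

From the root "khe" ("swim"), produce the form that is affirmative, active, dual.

ngitskhedekhi

Attach polarity affirmative nguts- → ngutskhe.
Attach voice active -dek → ngutskhedek.
Attach number dual -hu → ngutskhedekhu.
Apply vowel harmony: ngutskhedekhu → ngitskhedekhi.
Vowel deletion: no change.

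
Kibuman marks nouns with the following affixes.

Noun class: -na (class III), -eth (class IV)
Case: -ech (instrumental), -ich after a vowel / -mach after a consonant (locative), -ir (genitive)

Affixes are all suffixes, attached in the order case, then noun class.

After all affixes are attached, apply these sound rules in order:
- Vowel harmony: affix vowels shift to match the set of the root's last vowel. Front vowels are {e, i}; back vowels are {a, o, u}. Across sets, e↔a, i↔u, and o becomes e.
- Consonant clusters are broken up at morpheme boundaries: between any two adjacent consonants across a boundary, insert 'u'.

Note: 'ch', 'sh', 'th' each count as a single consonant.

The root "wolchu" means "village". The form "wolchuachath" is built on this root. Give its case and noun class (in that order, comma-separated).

Segment: wolchu-ech-eth.
case: -ech → instrumental.
noun class: -eth → class IV.

instrumental, class IV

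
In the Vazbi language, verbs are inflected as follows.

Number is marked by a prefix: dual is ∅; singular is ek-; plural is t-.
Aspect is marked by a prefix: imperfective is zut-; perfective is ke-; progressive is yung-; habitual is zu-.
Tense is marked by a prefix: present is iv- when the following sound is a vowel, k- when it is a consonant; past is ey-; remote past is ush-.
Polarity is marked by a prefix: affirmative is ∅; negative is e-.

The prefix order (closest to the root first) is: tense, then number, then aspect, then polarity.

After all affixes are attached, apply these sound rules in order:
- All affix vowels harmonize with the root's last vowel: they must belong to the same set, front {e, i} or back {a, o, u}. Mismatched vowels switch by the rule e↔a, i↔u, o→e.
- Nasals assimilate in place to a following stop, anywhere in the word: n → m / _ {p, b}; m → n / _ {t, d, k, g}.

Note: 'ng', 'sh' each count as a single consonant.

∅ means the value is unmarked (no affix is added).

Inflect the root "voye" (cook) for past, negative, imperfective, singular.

Attach tense past ey- → eyvoye.
Attach number singular ek- → ekeyvoye.
Attach aspect imperfective zut- → zutekeyvoye.
Attach polarity negative e- → ezutekeyvoye.
Apply vowel harmony: ezutekeyvoye → ezitekeyvoye.
Nasal assimilation: no change.

ezitekeyvoye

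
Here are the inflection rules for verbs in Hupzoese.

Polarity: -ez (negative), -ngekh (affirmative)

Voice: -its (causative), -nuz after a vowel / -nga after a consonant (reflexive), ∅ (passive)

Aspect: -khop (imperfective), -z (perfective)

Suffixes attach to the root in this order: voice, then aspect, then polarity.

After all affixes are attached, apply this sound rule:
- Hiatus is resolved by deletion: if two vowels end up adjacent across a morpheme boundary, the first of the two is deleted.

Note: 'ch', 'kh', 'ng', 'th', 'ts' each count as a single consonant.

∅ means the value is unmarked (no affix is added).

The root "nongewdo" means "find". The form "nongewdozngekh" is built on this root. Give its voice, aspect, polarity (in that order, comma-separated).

Segment: nongewdo-z-ngekh.
voice: ∅ → passive.
aspect: -z → perfective.
polarity: -ngekh → affirmative.

passive, perfective, affirmative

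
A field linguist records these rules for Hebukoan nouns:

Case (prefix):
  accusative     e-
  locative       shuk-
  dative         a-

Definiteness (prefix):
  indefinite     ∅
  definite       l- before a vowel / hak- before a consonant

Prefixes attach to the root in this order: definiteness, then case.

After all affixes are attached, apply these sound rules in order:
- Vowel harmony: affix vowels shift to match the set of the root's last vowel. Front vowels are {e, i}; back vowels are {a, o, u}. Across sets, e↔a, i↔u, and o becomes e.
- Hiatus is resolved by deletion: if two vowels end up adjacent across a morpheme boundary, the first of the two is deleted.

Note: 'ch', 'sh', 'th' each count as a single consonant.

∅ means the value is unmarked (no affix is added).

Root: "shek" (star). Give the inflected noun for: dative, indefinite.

definiteness = indefinite: zero marking, form stays shek.
Attach case dative a- → ashek.
Apply vowel harmony: ashek → eshek.
Vowel deletion: no change.

eshek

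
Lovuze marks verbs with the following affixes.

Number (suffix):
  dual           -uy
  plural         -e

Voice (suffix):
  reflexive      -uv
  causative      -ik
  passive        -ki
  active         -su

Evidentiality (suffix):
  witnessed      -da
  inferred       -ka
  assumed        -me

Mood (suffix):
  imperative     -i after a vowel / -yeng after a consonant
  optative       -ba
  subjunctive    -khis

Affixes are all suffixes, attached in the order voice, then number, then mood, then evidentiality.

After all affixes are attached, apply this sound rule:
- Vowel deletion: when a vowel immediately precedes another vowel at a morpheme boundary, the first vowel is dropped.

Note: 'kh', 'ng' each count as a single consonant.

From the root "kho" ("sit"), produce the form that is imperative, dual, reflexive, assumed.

khuvuyyengme

Attach voice reflexive -uv → khouv.
Attach number dual -uy → khouvuy.
Attach mood imperative -yeng (after consonant 'y') → khouvuyyeng.
Attach evidentiality assumed -me → khouvuyyengme.
Apply vowel deletion: khouvuyyengme → khuvuyyengme.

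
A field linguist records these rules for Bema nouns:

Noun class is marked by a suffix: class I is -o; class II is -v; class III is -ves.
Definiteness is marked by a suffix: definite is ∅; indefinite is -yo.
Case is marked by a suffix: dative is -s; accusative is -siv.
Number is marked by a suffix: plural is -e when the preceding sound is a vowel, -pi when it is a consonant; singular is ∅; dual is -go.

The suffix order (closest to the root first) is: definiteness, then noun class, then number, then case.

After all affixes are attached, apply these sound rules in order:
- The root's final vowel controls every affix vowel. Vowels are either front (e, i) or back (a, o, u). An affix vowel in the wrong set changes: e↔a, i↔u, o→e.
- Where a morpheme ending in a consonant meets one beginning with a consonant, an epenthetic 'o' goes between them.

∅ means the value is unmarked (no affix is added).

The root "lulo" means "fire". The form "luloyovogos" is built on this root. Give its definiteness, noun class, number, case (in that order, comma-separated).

Segment: lulo-yo-v-go-s.
definiteness: -yo → indefinite.
noun class: -v → class II.
number: -go → dual.
case: -s → dative.

indefinite, class II, dual, dative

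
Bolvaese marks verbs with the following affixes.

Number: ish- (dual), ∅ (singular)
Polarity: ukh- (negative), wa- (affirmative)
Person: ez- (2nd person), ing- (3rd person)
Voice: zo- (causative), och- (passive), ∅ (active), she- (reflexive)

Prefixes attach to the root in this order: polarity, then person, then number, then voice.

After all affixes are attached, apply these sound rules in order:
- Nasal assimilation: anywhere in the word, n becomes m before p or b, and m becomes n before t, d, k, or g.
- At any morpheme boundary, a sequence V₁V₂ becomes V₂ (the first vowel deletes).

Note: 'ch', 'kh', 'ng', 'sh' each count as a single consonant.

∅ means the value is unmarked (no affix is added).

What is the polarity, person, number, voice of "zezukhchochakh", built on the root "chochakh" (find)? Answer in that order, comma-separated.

negative, 2nd person, singular, causative

Segment: zo-ez-ukh-chochakh.
polarity: ukh- → negative.
person: ez- → 2nd person.
number: ∅ → singular.
voice: zo- → causative.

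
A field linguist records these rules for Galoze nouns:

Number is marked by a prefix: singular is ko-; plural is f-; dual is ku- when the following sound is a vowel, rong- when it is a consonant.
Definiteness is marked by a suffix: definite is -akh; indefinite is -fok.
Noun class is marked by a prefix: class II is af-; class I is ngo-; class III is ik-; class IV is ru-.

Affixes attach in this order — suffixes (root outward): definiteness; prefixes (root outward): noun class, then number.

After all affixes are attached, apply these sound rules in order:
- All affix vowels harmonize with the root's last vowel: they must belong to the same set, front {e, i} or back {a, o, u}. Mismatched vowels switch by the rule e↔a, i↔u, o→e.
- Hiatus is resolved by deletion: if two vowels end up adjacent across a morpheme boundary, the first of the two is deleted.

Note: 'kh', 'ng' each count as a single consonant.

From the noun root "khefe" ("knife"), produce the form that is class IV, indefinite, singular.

kerikhefefek

Attach definiteness indefinite -fok → khefefok.
Attach noun class class IV ru- → rukhefefok.
Attach number singular ko- → korukhefefok.
Apply vowel harmony: korukhefefok → kerikhefefek.
Vowel deletion: no change.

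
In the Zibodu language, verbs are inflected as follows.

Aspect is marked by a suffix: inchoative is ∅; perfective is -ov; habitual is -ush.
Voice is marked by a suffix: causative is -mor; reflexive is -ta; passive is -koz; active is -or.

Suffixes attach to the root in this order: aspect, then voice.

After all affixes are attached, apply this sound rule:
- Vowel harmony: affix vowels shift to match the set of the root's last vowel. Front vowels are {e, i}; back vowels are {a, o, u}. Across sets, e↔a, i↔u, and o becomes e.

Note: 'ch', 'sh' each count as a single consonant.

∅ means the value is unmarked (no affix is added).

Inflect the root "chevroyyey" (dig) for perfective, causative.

Attach aspect perfective -ov → chevroyyeyov.
Attach voice causative -mor → chevroyyeyovmor.
Apply vowel harmony: chevroyyeyovmor → chevroyyeyevmer.

chevroyyeyevmer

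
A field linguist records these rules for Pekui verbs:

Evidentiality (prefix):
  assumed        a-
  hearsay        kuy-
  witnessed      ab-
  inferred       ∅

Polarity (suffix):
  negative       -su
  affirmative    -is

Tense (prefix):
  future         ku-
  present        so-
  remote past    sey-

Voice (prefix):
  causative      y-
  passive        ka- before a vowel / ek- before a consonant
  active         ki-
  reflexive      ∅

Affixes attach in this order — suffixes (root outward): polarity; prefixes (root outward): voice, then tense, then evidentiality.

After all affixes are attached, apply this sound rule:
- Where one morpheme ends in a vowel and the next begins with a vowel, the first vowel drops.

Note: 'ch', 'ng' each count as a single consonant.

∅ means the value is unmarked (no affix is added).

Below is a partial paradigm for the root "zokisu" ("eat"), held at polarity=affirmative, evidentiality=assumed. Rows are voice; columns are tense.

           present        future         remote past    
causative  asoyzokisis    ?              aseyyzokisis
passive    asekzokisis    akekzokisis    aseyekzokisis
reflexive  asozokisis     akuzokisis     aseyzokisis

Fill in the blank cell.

akuyzokisis

Attach voice causative y- → yzokisu.
Attach polarity affirmative -is → yzokisuis.
Attach tense future ku- → kuyzokisuis.
Attach evidentiality assumed a- → akuyzokisuis.
Apply vowel deletion: akuyzokisuis → akuyzokisis.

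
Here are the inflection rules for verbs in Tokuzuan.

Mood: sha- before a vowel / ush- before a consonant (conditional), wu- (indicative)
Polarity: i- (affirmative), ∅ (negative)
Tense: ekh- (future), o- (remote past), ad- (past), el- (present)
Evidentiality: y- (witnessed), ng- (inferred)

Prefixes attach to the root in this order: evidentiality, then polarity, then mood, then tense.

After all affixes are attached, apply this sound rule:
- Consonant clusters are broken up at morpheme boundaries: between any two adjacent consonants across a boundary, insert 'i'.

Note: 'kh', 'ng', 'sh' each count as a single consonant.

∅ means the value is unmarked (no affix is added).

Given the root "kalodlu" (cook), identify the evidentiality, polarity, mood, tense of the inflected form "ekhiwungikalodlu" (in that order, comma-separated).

Segment: ekh-wu-ng-kalodlu.
evidentiality: ng- → inferred.
polarity: ∅ → negative.
mood: wu- → indicative.
tense: ekh- → future.

inferred, negative, indicative, future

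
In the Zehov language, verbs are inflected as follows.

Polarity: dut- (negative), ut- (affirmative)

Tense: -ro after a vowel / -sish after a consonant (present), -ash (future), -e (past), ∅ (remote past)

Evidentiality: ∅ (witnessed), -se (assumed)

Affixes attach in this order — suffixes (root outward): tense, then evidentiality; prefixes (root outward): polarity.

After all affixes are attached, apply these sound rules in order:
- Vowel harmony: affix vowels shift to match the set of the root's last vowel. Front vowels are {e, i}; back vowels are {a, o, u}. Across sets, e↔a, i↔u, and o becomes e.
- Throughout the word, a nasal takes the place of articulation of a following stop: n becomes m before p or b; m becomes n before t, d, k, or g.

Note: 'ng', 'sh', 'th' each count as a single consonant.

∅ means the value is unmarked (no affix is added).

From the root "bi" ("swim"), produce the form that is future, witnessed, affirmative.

Attach tense future -ash → biash.
Attach polarity affirmative ut- → utbiash.
evidentiality = witnessed: zero marking, form stays utbiash.
Apply vowel harmony: utbiash → itbiesh.
Nasal assimilation: no change.

itbiesh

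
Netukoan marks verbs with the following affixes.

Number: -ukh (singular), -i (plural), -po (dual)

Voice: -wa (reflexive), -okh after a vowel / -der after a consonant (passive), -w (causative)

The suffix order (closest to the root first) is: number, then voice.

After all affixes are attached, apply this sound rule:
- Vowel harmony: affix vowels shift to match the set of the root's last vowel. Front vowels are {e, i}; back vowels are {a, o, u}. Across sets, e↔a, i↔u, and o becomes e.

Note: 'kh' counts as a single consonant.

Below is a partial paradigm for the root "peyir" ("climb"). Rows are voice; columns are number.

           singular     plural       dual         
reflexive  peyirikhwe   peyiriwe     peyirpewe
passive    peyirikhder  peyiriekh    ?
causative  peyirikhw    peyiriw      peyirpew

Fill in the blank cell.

Attach number dual -po → peyirpo.
Attach voice passive -okh (after vowel 'o') → peyirpookh.
Apply vowel harmony: peyirpookh → peyirpeekh.

peyirpeekh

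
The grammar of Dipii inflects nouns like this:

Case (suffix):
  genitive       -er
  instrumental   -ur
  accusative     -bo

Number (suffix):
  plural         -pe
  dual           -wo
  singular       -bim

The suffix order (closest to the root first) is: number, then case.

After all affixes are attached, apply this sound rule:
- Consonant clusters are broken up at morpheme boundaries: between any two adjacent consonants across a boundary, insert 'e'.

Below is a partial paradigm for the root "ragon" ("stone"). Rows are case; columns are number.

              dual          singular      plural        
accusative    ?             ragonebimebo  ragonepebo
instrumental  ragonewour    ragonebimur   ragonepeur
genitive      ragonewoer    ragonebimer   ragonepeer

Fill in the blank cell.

Attach number dual -wo → ragonwo.
Attach case accusative -bo → ragonwobo.
Apply epenthesis: ragonwobo → ragonewobo.

ragonewobo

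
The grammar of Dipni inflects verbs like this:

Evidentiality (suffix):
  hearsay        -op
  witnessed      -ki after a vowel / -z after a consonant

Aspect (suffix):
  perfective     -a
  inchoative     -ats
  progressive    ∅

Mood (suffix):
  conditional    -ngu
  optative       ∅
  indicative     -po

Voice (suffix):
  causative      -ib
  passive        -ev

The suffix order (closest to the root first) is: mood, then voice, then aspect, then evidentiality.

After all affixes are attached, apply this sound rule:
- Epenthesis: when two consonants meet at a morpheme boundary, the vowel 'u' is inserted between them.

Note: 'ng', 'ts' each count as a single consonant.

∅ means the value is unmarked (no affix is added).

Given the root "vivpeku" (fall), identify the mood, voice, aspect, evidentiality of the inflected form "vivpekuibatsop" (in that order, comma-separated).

Segment: vivpeku-ib-ats-op.
mood: ∅ → optative.
voice: -ib → causative.
aspect: -ats → inchoative.
evidentiality: -op → hearsay.

optative, causative, inchoative, hearsay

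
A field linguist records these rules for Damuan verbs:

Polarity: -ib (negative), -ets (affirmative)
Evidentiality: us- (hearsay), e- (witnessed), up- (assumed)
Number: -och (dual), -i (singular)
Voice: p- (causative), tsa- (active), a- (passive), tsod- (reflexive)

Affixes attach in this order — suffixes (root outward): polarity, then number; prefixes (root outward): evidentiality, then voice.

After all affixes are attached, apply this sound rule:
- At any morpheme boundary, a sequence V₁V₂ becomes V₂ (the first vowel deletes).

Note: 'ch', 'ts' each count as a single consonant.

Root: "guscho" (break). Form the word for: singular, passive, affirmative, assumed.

Attach evidentiality assumed up- → upguscho.
Attach polarity affirmative -ets → upguschoets.
Attach voice passive a- → aupguschoets.
Attach number singular -i → aupguschoetsi.
Apply vowel deletion: aupguschoetsi → upguschetsi.

upguschetsi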